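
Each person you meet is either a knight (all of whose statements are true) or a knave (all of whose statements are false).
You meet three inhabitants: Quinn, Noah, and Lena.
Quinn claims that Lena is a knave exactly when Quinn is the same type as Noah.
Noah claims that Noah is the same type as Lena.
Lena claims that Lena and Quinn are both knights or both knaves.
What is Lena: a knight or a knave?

Lena is a knight.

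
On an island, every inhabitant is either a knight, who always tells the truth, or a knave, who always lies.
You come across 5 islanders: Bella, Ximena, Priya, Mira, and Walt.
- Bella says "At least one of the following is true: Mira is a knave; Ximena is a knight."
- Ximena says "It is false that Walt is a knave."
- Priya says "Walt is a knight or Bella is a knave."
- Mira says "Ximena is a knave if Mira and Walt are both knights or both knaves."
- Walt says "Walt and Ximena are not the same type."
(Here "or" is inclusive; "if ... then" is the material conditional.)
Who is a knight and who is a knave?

Suppose Bella is a knight. Then Bella's statement "at least one of the following is true: Mira is a knave; Ximena is a knight" would have to be true. Checking the 16 ways to assign the others, none is consistent with every speaker.
(For instance, with Ximena=knave, Priya=knight, Mira=knight, Walt=knave, Bella's claim "at least one of the following is true: Mira is a knave; Ximena is a knight" comes out false where it would need to be true.)
So Bella must be a knave, making "at least one of the following is true: Mira is a knave; Ximena is a knight" false. Taking Bella=knave, Ximena=knave, Priya=knight, Mira=knight, Walt=knave, each remaining statement checks out:
  Ximena (knave): "it is false that Walt is a knave" — false. ✓
  Priya (knight): "Walt is a knight or Bella is a knave" — true. ✓
  Mira (knight): "Ximena is a knave if Mira and Walt are both knights or both knaves" — true. ✓
  Walt (knave): "Walt and Ximena are not the same type" — false. ✓
This is the unique consistent assignment.

Bella is a knave, Ximena is a knave, Priya is a knight, Mira is a knight, and Walt is a knave.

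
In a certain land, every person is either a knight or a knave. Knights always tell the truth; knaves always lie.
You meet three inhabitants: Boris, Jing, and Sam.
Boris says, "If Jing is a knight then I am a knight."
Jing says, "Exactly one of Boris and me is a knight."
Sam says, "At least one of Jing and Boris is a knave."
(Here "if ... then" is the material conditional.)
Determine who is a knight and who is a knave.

Boris is a knave, Jing is a knight, and Sam is a knight.

Boris is a knave, so "if Jing is a knight then I am a knight" must be false — and it is.
As a knight, Jing's statement "exactly one of Boris and me is a knight" should be True; it is.
Sam is a knight, and the claim "at least one of Jing and Boris is a knave" is indeed True.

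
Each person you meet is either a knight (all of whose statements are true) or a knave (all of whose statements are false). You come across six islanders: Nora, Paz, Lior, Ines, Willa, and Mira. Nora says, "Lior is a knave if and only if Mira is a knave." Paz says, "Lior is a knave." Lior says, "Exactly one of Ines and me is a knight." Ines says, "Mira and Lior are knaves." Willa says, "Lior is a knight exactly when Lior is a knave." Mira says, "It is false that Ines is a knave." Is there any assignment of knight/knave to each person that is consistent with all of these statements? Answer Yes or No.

One consistent assignment: Nora=knave, Paz=knave, Lior=knight, Ines=knave, Willa=knave, Mira=knave.

Yes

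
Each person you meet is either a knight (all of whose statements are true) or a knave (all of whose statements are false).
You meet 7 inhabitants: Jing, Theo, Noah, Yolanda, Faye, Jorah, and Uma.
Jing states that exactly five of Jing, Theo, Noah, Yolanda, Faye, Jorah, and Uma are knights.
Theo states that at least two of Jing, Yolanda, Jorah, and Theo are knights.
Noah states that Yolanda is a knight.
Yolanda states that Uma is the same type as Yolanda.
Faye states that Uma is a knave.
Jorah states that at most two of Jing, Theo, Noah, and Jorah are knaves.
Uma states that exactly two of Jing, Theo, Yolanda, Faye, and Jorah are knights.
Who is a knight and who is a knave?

Jing is a knave, Theo is a knight, Noah is a knave, Yolanda is a knave, Faye is a knave, Jorah is a knight, and Uma is a knight.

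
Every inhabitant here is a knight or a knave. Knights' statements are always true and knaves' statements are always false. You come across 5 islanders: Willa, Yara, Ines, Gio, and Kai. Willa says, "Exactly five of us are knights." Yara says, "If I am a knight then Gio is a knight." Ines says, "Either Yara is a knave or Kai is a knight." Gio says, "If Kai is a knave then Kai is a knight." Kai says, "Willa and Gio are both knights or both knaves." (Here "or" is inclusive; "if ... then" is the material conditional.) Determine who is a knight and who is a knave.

Knights: Willa, Yara, Ines, Gio, and Kai. Knaves: none.

Willa (knight): "exactly five of us are knights" — True. ✓
Yara is a knight; "if I am a knight then Gio is a knight" is True, as required.
Ines is a knight, so "either Yara is a knave or Kai is a knight" must be True — and it is.
Gio is a knight, so "if Kai is a knave then Kai is a knight" must be True — and it is.
Since Kai is a knight, "Willa and Gio are both knights or both knaves" needs to be True, which holds.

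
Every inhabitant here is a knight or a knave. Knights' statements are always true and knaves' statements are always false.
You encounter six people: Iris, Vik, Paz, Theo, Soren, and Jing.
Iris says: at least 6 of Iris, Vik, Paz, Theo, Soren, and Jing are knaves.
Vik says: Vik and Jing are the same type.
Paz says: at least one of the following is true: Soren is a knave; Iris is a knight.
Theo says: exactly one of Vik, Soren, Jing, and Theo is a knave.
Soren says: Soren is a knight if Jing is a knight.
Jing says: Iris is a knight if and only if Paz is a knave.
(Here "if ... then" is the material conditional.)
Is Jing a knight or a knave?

Consistent assignments: {Iris=knave, Vik=knight, Paz=knight, Theo=knight, Soren=knave, Jing=knight}; {Iris=knave, Vik=knight, Paz=knight, Theo=knave, Soren=knave, Jing=knight}; {Iris=knave, Vik=knave, Paz=knight, Theo=knave, Soren=knave, Jing=knight}
In every consistent assignment, Jing is a knight.

Jing is a knight.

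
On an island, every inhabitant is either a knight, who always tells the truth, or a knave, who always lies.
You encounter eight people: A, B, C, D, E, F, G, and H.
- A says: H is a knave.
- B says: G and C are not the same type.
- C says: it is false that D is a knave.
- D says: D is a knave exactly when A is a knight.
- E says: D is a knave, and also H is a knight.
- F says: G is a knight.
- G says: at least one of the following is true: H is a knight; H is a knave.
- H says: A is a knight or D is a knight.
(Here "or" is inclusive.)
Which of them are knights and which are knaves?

A (knave): "H is a knave" — false. ✓
B is a knave, so "G and C are not the same type" must be false — and it is.
As a knight, C's statement "it is false that D is a knave" should be True; it is.
D is a knight, so "D is a knave exactly when A is a knight" must be True — and it is.
As a knave, E's statement "D is a knave, and also H is a knight" should be false; it is.
F (knight): "G is a knight" — True. ✓
G is a knight, so "at least one of the following is true: H is a knight; H is a knave" must be True — and it is.
Since H is a knight, "A is a knight or D is a knight" needs to be True, which holds.

A is a knave, B is a knave, C is a knight, D is a knight, E is a knave, F is a knight, G is a knight, and H is a knight.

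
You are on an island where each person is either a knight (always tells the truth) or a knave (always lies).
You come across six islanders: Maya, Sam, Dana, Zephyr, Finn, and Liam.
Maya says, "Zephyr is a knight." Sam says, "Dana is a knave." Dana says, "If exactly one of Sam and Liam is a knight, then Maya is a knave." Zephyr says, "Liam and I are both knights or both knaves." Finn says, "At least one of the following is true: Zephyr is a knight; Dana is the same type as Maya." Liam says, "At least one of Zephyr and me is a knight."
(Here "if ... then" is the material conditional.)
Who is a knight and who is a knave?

As a knave, Maya's statement "Zephyr is a knight" should be False; it is.
Sam is a knave, so "Dana is a knave" must be False — and it is.
Since Dana is a knight, "if exactly one of Sam and Liam is a knight, then Maya is a knave" needs to be true, which holds.
Zephyr is a knave, so "Liam and I are both knights or both knaves" must be False — and it is.
Since Finn is a knave, "at least one of the following is true: Zephyr is a knight; Dana is the same type as Maya" needs to be False, which holds.
Liam is a knight, so "at least one of Zephyr and me is a knight" must be true — and it is.

Knights: Dana and Liam. Knaves: Maya, Sam, Zephyr, and Finn.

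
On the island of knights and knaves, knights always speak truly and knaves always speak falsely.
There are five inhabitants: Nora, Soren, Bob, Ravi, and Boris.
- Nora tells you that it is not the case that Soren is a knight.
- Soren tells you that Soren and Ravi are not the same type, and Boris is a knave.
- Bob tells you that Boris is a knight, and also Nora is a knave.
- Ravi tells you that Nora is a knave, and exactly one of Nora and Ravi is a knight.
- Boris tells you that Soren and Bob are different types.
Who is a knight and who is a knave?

Since Nora is a knight, "it is not the case that Soren is a knight" needs to be true, which holds.
As a knave, Soren's statement "Soren and Ravi are not the same type, and Boris is a knave" should be false; it is.
Bob is a knave, and the claim "Boris is a knight, and also Nora is a knave" is indeed false.
Ravi is a knave, so "Nora is a knave, and exactly one of Nora and Ravi is a knight" must be false — and it is.
As a knave, Boris's statement "Soren and Bob are different types" should be false; it is.

Knights: Nora. Knaves: Soren, Bob, Ravi, and Boris.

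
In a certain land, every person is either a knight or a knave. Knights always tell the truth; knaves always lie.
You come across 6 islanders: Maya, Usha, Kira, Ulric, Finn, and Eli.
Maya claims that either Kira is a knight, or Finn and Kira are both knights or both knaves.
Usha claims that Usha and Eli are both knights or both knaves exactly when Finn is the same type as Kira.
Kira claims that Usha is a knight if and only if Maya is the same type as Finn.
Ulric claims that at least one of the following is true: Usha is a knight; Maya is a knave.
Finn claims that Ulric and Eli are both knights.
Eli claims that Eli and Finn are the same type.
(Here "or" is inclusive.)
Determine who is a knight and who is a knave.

Knights: Maya, Usha, Kira, Ulric, Finn, and Eli. Knaves: none.

Maya (knight): "either Kira is a knight, or Finn and Kira are both knights or both knaves" — True. ✓
Usha is a knight, so "Usha and Eli are both knights or both knaves exactly when Finn is the same type as Kira" must be True — and it is.
Kira is a knight, so "Usha is a knight if and only if Maya is the same type as Finn" must be True — and it is.
Since Ulric is a knight, "at least one of the following is true: Usha is a knight; Maya is a knave" needs to be True, which holds.
Since Finn is a knight, "Ulric and Eli are both knights" needs to be True, which holds.
As a knight, Eli's statement "Eli and Finn are the same type" should be True; it is.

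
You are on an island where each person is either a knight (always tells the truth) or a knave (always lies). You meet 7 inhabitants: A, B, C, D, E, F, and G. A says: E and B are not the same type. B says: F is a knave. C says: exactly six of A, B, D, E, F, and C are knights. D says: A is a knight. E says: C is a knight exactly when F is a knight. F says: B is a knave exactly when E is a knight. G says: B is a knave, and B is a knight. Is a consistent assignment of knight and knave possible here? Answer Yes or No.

Yes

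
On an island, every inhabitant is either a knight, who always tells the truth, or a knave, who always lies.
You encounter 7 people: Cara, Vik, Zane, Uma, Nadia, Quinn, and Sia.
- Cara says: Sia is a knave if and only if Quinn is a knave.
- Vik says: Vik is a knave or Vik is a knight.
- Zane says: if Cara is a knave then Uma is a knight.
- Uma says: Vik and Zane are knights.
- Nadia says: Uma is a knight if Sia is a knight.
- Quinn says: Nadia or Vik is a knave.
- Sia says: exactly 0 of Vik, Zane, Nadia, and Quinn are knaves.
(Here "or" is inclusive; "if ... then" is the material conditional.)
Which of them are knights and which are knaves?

Cara is a knight, Vik is a knight, Zane is a knight, Uma is a knight, Nadia is a knight, Quinn is a knave, and Sia is a knave.

Since Cara is a knight, "Sia is a knave if and only if Quinn is a knave" needs to be true, which holds.
As a knight, Vik's statement "Vik is a knave or Vik is a knight" should be true; it is.
Since Zane is a knight, "if Cara is a knave then Uma is a knight" needs to be true, which holds.
Uma (knight): "Vik and Zane are knights" — true. ✓
Nadia is a knight, and the claim "Uma is a knight if Sia is a knight" is indeed true.
As a knave, Quinn's statement "Nadia or Vik is a knave" should be false; it is.
Sia is a knave; "exactly 0 of Vik, Zane, Nadia, and Quinn are knaves" is false, as required.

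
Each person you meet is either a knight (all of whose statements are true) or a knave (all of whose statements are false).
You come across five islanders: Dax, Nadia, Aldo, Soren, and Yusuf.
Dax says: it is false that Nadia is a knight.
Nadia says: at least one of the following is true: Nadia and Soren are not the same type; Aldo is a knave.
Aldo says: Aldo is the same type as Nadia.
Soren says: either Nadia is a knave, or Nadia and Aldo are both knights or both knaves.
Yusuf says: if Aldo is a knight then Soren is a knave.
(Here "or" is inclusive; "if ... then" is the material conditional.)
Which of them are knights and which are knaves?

Dax is a knave, Nadia is a knight, Aldo is a knave, Soren is a knave, and Yusuf is a knight.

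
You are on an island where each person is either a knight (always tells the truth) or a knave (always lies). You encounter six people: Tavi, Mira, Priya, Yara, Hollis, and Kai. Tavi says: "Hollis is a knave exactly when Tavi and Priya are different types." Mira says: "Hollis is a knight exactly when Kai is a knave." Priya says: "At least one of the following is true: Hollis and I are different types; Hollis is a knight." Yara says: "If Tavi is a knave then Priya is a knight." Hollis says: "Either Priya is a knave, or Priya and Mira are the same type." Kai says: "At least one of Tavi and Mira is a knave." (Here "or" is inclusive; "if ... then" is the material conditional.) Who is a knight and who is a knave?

Tavi is a knight, so "Hollis is a knave exactly when Tavi and Priya are different types" must be true — and it is.
Mira is a knight, and the claim "Hollis is a knight exactly when Kai is a knave" is indeed true.
Since Priya is a knight, "at least one of the following is true: Hollis and I are different types; Hollis is a knight" needs to be true, which holds.
Yara is a knight, and the claim "if Tavi is a knave then Priya is a knight" is indeed true.
Hollis (knight): "either Priya is a knave, or Priya and Mira are the same type" — true. ✓
Kai is a knave; "at least one of Tavi and Mira is a knave" is false, as required.

Tavi is a knight, Mira is a knight, Priya is a knight, Yara is a knight, Hollis is a knight, and Kai is a knave.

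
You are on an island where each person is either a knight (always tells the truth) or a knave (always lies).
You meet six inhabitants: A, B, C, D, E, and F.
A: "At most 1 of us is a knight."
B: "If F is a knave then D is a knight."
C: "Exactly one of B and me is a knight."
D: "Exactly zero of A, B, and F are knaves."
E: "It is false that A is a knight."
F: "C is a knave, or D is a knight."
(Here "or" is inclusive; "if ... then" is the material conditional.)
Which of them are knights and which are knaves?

Knights: C and E. Knaves: A, B, D, and F.

A is a knave, so "at most 1 of us is a knight" must be False — and it is.
B is a knave; "if F is a knave then D is a knight" is False, as required.
C is a knight; "exactly one of B and me is a knight" is true, as required.
D is a knave; "exactly zero of A, B, and F are knaves" is False, as required.
Since E is a knight, "it is false that A is a knight" needs to be true, which holds.
F is a knave, and the claim "C is a knave, or D is a knight" is indeed False.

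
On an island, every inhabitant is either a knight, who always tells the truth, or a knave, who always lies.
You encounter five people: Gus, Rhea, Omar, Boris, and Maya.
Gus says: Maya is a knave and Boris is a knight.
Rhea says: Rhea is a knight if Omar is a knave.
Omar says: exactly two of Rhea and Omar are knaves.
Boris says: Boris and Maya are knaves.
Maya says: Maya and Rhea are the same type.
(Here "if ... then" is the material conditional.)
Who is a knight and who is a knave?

Gus is a knave; "Maya is a knave and Boris is a knight" is False, as required.
As a knight, Rhea's statement "Rhea is a knight if Omar is a knave" should be True; it is.
Omar is a knave; "exactly two of Rhea and Omar are knaves" is False, as required.
Boris is a knave, so "Boris and Maya are knaves" must be False — and it is.
Maya is a knight, and the claim "Maya and Rhea are the same type" is indeed True.

Gus is a knave, Rhea is a knight, Omar is a knave, Boris is a knave, and Maya is a knight.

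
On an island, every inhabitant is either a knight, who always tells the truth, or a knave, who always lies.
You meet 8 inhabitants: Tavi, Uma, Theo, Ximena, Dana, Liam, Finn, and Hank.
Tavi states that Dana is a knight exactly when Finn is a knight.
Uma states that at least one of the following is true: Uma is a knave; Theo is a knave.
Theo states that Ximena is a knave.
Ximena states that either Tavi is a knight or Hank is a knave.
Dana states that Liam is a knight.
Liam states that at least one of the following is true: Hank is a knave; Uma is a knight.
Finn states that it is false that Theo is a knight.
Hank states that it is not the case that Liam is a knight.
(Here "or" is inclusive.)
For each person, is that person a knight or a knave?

Tavi is a knight, Uma is a knight, Theo is a knave, Ximena is a knight, Dana is a knight, Liam is a knight, Finn is a knight, and Hank is a knave.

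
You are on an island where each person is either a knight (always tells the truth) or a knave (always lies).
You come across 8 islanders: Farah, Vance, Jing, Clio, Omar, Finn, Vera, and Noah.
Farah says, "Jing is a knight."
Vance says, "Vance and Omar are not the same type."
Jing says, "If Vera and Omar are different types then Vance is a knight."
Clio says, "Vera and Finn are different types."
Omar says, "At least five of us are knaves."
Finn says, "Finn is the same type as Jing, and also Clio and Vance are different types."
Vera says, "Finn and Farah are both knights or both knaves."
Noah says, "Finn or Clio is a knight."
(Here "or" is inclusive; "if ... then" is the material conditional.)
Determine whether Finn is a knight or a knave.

Finn is a knight.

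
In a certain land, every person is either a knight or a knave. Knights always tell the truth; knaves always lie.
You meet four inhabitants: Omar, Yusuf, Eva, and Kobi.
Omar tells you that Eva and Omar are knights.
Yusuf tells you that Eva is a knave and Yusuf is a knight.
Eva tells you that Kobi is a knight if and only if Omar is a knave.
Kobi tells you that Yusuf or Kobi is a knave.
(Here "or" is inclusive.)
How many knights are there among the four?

2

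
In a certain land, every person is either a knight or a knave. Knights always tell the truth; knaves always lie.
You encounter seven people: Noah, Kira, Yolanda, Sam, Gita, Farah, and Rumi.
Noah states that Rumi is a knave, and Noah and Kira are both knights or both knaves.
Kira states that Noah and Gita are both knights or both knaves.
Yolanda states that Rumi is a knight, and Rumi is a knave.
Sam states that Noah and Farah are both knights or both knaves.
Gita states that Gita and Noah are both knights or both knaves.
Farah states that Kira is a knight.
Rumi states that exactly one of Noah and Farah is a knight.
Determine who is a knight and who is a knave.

Knights: Noah, Kira, Sam, Gita, and Farah. Knaves: Yolanda and Rumi.

Noah is a knight; "Rumi is a knave, and Noah and Kira are both knights or both knaves" is true, as required.
Kira is a knight, so "Noah and Gita are both knights or both knaves" must be true — and it is.
Yolanda (knave): "Rumi is a knight, and Rumi is a knave" — False. ✓
As a knight, Sam's statement "Noah and Farah are both knights or both knaves" should be true; it is.
Gita is a knight, so "Gita and Noah are both knights or both knaves" must be true — and it is.
As a knight, Farah's statement "Kira is a knight" should be true; it is.
Rumi is a knave; "exactly one of Noah and Farah is a knight" is False, as required.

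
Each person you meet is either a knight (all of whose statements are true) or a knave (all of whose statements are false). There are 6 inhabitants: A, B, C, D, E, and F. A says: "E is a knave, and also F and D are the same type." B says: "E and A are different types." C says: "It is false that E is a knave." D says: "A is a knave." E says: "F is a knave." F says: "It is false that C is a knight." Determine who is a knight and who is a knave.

A is a knave, B is a knight, C is a knight, D is a knight, E is a knight, and F is a knave.

A is a knave, and the claim "E is a knave, and also F and D are the same type" is indeed False.
B (knight): "E and A are different types" — True. ✓
C is a knight, so "it is false that E is a knave" must be True — and it is.
Since D is a knight, "A is a knave" needs to be True, which holds.
E is a knight, so "F is a knave" must be True — and it is.
F is a knave; "it is false that C is a knight" is False, as required.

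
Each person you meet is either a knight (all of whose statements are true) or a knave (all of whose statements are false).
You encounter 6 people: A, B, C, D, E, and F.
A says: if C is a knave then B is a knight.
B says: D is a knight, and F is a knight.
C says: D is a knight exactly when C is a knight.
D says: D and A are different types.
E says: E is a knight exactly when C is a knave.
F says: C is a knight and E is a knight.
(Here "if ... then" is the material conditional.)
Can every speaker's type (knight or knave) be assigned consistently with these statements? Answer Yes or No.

One consistent assignment: A=knave, B=knave, C=knave, D=knight, E=knight, F=knave.

Yes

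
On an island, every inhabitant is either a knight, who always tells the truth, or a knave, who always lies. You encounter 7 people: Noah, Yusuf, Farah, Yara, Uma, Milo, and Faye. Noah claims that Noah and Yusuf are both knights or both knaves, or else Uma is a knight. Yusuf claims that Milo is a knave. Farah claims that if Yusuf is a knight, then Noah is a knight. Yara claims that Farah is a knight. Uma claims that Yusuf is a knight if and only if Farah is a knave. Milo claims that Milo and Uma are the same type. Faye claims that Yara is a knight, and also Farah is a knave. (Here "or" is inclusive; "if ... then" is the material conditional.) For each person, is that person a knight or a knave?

Knights: Noah, Farah, Yara, Uma, and Milo. Knaves: Yusuf and Faye.

As a knight, Noah's statement "Noah and Yusuf are both knights or both knaves, or else Uma is a knight" should be true; it is.
Yusuf is a knave; "Milo is a knave" is False, as required.
Farah is a knight, so "if Yusuf is a knight, then Noah is a knight" must be true — and it is.
Since Yara is a knight, "Farah is a knight" needs to be true, which holds.
Since Uma is a knight, "Yusuf is a knight if and only if Farah is a knave" needs to be true, which holds.
Milo is a knight, and the claim "Milo and Uma are the same type" is indeed true.
Faye is a knave, and the claim "Yara is a knight, and also Farah is a knave" is indeed False.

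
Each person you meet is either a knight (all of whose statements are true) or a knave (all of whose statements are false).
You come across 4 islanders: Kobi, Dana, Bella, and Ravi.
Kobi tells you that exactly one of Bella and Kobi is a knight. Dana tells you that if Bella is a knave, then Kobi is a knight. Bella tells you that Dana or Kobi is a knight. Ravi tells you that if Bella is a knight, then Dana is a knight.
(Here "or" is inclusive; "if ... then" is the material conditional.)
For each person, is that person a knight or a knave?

As a knave, Kobi's statement "exactly one of Bella and Kobi is a knight" should be False; it is.
Dana is a knave, so "if Bella is a knave, then Kobi is a knight" must be False — and it is.
Bella is a knave, and the claim "Dana or Kobi is a knight" is indeed False.
Since Ravi is a knight, "if Bella is a knight, then Dana is a knight" needs to be True, which holds.

Knights: Ravi. Knaves: Kobi, Dana, and Bella.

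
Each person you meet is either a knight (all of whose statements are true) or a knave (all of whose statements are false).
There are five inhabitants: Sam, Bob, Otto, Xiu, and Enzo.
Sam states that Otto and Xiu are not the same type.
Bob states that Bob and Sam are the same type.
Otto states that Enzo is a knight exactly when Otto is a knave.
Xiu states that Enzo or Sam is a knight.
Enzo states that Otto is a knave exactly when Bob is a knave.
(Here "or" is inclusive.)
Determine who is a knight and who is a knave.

Sam is a knight, Bob is a knight, Otto is a knave, Xiu is a knight, and Enzo is a knave.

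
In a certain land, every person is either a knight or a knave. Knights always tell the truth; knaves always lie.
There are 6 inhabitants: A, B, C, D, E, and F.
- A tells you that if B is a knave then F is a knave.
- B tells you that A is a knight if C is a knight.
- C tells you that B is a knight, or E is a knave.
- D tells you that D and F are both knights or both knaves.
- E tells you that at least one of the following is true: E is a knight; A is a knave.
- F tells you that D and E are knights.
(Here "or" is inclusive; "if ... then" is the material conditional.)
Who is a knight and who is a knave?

Knights: A, B, C, D, E, and F. Knaves: none.

A is a knight; "if B is a knave then F is a knave" is True, as required.
B is a knight; "A is a knight if C is a knight" is True, as required.
As a knight, C's statement "B is a knight, or E is a knave" should be True; it is.
D is a knight, and the claim "D and F are both knights or both knaves" is indeed True.
Since E is a knight, "at least one of the following is true: E is a knight; A is a knave" needs to be True, which holds.
Since F is a knight, "D and E are knights" needs to be True, which holds.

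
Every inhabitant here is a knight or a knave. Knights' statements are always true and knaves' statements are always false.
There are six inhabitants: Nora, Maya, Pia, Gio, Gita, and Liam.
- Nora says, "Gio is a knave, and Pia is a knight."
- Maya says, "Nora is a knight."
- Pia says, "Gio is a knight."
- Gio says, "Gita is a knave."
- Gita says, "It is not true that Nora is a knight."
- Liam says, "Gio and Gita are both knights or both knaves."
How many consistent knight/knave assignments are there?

Consistent assignments:
  Nora=knave, Maya=knave, Pia=knave, Gio=knave, Gita=knight, Liam=knave

1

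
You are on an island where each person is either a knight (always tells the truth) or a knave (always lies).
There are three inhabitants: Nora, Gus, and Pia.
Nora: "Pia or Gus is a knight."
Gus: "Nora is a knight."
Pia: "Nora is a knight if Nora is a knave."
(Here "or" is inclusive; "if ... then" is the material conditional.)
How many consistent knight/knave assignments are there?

Consistent assignments:
  Nora=knight, Gus=knight, Pia=knight
  Nora=knave, Gus=knave, Pia=knave

2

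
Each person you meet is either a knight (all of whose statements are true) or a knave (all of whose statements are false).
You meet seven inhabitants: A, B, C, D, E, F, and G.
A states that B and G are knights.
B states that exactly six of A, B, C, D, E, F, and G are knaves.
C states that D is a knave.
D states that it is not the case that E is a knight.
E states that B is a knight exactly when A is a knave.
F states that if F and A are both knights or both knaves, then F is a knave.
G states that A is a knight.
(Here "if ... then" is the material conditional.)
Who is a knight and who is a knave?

Knights: D and F. Knaves: A, B, C, E, and G.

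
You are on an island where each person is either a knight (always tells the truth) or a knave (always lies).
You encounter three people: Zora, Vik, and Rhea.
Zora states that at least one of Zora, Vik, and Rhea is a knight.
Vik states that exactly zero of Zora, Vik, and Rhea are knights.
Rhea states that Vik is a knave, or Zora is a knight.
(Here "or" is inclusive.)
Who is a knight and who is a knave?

Knights: Zora and Rhea. Knaves: Vik.

As a knight, Zora's statement "at least one of Zora, Vik, and Rhea is a knight" should be true; it is.
As a knave, Vik's statement "exactly zero of Zora, Vik, and Rhea are knights" should be false; it is.
Rhea is a knight, so "Vik is a knave, or Zora is a knight" must be true — and it is.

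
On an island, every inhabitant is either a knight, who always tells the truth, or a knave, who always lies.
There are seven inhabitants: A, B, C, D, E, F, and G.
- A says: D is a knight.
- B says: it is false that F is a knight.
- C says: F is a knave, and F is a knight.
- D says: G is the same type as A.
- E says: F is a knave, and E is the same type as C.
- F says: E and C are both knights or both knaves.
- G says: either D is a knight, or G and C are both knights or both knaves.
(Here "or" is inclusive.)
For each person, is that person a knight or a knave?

Knights: A, D, F, and G. Knaves: B, C, and E.

As a knight, A's statement "D is a knight" should be true; it is.
B is a knave, and the claim "it is false that F is a knight" is indeed false.
C is a knave; "F is a knave, and F is a knight" is false, as required.
D is a knight; "G is the same type as A" is true, as required.
E is a knave, and the claim "F is a knave, and E is the same type as C" is indeed false.
Since F is a knight, "E and C are both knights or both knaves" needs to be true, which holds.
G is a knight, so "either D is a knight, or G and C are both knights or both knaves" must be true — and it is.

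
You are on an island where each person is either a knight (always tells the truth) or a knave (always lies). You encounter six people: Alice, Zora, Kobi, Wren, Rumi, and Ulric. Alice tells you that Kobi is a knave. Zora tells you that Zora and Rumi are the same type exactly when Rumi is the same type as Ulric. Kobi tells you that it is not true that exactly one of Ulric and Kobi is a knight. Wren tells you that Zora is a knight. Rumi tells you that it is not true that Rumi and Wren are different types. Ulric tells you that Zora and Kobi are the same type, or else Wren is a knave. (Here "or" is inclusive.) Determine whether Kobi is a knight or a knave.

Consistent assignments: {Alice=knave, Zora=knight, Kobi=knight, Wren=knight, Rumi=knight, Ulric=knight}; {Alice=knave, Zora=knight, Kobi=knight, Wren=knight, Rumi=knave, Ulric=knight}
In every consistent assignment, Kobi is a knight.

Kobi is a knight.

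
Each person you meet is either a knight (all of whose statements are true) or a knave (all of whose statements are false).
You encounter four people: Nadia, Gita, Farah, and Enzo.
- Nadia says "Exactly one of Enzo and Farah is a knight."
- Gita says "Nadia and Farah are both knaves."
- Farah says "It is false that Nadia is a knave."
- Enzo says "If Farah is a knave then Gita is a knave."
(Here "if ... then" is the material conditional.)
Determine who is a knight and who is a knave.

Nadia is a knave, Gita is a knight, Farah is a knave, and Enzo is a knave.

Since Nadia is a knave, "exactly one of Enzo and Farah is a knight" needs to be false, which holds.
Gita (knight): "Nadia and Farah are both knaves" — True. ✓
Farah (knave): "it is false that Nadia is a knave" — false. ✓
Enzo is a knave; "if Farah is a knave then Gita is a knave" is false, as required.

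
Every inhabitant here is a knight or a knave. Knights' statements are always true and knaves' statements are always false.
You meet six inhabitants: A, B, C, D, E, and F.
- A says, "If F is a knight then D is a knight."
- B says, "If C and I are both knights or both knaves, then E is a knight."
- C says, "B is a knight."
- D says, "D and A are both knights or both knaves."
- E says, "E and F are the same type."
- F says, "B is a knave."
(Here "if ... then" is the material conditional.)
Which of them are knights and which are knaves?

A is a knight, B is a knave, C is a knave, D is a knight, E is a knave, and F is a knight.

Since A is a knight, "if F is a knight then D is a knight" needs to be true, which holds.
B is a knave, so "if C and I are both knights or both knaves, then E is a knight" must be False — and it is.
C is a knave; "B is a knight" is False, as required.
Since D is a knight, "D and A are both knights or both knaves" needs to be true, which holds.
As a knave, E's statement "E and F are the same type" should be False; it is.
F (knight): "B is a knave" — true. ✓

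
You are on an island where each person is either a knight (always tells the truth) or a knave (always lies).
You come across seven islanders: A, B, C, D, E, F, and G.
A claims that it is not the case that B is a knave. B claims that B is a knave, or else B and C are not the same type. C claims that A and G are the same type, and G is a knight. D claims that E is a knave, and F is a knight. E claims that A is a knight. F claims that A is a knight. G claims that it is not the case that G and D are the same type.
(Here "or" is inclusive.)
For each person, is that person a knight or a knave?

A is a knight, B is a knight, C is a knave, D is a knave, E is a knight, F is a knight, and G is a knave.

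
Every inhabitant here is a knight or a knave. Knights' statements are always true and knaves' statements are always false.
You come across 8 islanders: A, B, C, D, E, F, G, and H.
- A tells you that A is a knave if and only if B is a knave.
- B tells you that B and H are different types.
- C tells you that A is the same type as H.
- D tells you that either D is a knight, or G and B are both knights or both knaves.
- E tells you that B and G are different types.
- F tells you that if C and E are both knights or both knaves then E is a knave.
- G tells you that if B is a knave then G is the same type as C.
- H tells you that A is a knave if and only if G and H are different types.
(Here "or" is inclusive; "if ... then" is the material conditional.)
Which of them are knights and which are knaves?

Since A is a knight, "A is a knave if and only if B is a knave" needs to be True, which holds.
B is a knight; "B and H are different types" is True, as required.
Since C is a knave, "A is the same type as H" needs to be False, which holds.
D is a knight, so "either D is a knight, or G and B are both knights or both knaves" must be True — and it is.
As a knave, E's statement "B and G are different types" should be False; it is.
As a knight, F's statement "if C and E are both knights or both knaves then E is a knave" should be True; it is.
G is a knight; "if B is a knave then G is the same type as C" is True, as required.
As a knave, H's statement "A is a knave if and only if G and H are different types" should be False; it is.

A is a knight, B is a knight, C is a knave, D is a knight, E is a knave, F is a knight, G is a knight, and H is a knave.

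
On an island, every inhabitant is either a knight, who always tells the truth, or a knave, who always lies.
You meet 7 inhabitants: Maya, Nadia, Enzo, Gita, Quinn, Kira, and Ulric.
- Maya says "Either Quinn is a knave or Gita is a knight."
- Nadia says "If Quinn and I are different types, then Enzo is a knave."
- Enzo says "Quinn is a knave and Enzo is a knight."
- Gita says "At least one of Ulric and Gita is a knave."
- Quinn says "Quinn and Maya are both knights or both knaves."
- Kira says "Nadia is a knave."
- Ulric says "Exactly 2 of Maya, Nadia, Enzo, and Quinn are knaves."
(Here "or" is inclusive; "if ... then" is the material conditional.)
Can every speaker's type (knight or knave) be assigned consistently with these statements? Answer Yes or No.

Yes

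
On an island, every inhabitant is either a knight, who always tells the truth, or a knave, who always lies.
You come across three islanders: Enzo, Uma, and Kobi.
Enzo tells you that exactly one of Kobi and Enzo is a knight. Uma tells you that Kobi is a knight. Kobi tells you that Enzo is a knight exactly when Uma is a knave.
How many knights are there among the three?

0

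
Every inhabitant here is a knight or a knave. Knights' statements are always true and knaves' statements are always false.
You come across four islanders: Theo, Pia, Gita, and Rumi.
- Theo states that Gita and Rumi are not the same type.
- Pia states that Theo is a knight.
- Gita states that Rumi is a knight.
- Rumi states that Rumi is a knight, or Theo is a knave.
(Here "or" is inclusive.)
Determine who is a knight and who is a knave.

Theo is a knave, Pia is a knave, Gita is a knight, and Rumi is a knight.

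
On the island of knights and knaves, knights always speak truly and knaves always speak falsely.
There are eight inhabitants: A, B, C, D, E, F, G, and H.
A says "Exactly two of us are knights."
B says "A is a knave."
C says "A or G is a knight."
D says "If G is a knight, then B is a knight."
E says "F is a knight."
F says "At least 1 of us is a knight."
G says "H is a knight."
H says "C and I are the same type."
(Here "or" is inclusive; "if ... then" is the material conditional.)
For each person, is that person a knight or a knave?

Knights: B, C, D, E, F, G, and H. Knaves: A.

Since A is a knave, "exactly two of us are knights" needs to be false, which holds.
B is a knight, and the claim "A is a knave" is indeed True.
C is a knight, so "A or G is a knight" must be True — and it is.
D is a knight; "if G is a knight, then B is a knight" is True, as required.
As a knight, E's statement "F is a knight" should be True; it is.
F is a knight, so "at least 1 of us is a knight" must be True — and it is.
G is a knight, so "H is a knight" must be True — and it is.
H is a knight, so "C and I are the same type" must be True — and it is.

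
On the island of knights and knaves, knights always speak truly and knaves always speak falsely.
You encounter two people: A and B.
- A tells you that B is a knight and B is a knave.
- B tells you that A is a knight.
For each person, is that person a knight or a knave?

A is a knave and B is a knave.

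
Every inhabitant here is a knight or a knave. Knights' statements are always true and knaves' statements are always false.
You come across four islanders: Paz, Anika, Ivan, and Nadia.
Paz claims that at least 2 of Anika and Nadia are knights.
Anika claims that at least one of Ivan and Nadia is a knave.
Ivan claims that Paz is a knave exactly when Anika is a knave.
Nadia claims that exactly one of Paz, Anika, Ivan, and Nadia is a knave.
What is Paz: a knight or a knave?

Consistent assignments: {Paz=knave, Anika=knight, Ivan=knave, Nadia=knave}
In every consistent assignment, Paz is a knave.

Paz is a knave.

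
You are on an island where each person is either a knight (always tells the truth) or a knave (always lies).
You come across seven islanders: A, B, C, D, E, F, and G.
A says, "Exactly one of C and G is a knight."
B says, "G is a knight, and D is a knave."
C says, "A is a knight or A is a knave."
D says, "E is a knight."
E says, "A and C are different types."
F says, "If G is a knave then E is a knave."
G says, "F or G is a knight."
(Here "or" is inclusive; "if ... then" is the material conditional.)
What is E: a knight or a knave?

E is a knight.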